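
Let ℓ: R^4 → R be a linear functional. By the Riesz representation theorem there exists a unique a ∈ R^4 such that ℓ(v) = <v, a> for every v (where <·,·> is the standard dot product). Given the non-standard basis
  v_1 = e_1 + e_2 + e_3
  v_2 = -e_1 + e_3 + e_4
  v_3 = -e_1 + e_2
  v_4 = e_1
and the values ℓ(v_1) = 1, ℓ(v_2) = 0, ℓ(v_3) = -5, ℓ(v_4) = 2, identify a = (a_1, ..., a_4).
a = (2, -3, 2, 0)

Write a = (a_1, ..., a_4) in the standard basis. For each basis vector v_i, ℓ(v_i) = <v_i, a> is a linear equation in the a_j's. Collect the n equations into a matrix system V a = ℓ, where row i of V is v_i (expressed in the standard basis). Since V is invertible (lower-triangular with 1s on the diagonal, up to permutation), solve by back-substitution:
  V =
[[1, 1, 1, 0],
 [-1, 0, 1, 1],
 [-1, 1, 0, 0],
 [1, 0, 0, 0]]
  V a = (1, 0, -5, 2)
Solving gives a = (2, -3, 2, 0).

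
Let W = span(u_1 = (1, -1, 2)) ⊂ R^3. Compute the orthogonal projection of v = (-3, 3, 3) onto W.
proj_W(v) = (0, 0, 0)

Set up U = [u_1 | ... | u_1] ∈ R^(3×1). The projector onto W = col(U) is P = U (U^T U)^(-1) U^T.
Compute U^T U =
  [6],
and U^T v = (0).
Solve U^T U · c = U^T v for the coefficients: c = (0). The projection is proj_W(v) = U c.
Check: (v - proj_W(v)) · u_1 = 0  (should be 0).
Result: proj_W(v) = (0, 0, 0).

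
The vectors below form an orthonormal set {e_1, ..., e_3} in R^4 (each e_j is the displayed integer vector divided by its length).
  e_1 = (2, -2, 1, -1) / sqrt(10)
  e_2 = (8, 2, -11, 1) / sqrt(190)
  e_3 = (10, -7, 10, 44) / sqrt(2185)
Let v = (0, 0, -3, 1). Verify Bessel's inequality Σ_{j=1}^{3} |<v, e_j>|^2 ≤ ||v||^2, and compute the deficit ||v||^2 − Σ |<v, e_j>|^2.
Σ |<v, e_j>|^2 = 894/115; ||v||^2 = 10; deficit = 256/115

Write each e_j = u_j / sqrt(<u_j, u_j>) where u_j is the displayed integer vector. Then <v, e_j> = <v, u_j> / sqrt(<u_j, u_j>), so |<v, e_j>|^2 = <v, u_j>^2 / <u_j, u_j>.
Coefficients: <v, e_1> = -4/sqrt(10), <v, e_2> = 34/sqrt(190), <v, e_3> = 14/sqrt(2185).
Square and sum: Σ |<v, e_j>|^2 = 894/115.
Compute ||v||^2 = v·v = 10.
Deficit = 10 − 894/115 = 256/115 ≥ 0, confirming Bessel's inequality. (The deficit equals ||v − Σ <v,e_j> e_j||^2, the squared distance from v to span{e_j}.)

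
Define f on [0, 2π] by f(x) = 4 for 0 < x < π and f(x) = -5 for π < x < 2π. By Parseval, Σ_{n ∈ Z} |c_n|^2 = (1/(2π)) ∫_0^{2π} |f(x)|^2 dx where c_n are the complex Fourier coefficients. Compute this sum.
Σ |c_n|^2 = 41/2

Parseval equates the L^2 energy of f (normalised by 1/(2π)) with the ℓ^2 sum of its Fourier coefficients: (1/(2π)) ∫_0^{2π} |f|^2 = Σ |c_n|^2.
Compute the left side: (1/(2π)) [∫_0^π 4^2 dx + ∫_π^{2π} (-5)^2 dx] = (1/(2π)) · (16π + 25π) = (16 + 25)/2 = 41/2.
So Σ_{n ∈ Z} |c_n|^2 = 41/2.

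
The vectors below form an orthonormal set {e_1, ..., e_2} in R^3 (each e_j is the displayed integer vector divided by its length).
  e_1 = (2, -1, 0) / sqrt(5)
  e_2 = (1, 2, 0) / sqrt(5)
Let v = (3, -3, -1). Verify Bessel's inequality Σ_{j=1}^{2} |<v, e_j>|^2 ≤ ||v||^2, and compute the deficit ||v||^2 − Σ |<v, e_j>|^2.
Σ |<v, e_j>|^2 = 18; ||v||^2 = 19; deficit = 1

Write each e_j = u_j / sqrt(<u_j, u_j>) where u_j is the displayed integer vector. Then <v, e_j> = <v, u_j> / sqrt(<u_j, u_j>), so |<v, e_j>|^2 = <v, u_j>^2 / <u_j, u_j>.
Coefficients: <v, e_1> = 9/sqrt(5), <v, e_2> = -3/sqrt(5).
Square and sum: Σ |<v, e_j>|^2 = 18.
Compute ||v||^2 = v·v = 19.
Deficit = 19 − 18 = 1 ≥ 0, confirming Bessel's inequality. (The deficit equals ||v − Σ <v,e_j> e_j||^2, the squared distance from v to span{e_j}.)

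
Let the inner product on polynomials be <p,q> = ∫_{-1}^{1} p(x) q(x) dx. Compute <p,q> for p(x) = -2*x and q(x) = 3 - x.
<p,q> = 4/3

Expand the product: p(x)·q(x) = 2*x^2 - 6*x.
∫_{-1}^{1} of each monomial x^k gives [2/(k+1) if k even, 0 if k odd]. Integrating term-by-term (or equivalently evaluating the antiderivative F(x) = 2*x^3/3 - 3*x^2 at the endpoints):
  F(1) − F(−1) = -7/3 − (-11/3) = 4/3.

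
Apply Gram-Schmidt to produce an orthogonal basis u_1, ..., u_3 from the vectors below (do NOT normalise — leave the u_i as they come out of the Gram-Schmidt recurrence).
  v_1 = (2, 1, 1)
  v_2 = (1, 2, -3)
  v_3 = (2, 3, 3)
Orthogonal basis:
  u_1 = (2, 1, 1)
  u_2 = (2/3, 11/6, -19/6)
  u_3 = (-100/83, 140/83, 60/83)

Apply the Gram-Schmidt recurrence
  u_1 = v_1
  u_i = v_i − Σ_{j<i} ((v_i · u_j) / (u_j · u_j)) · u_j.

Step by step this gives:
  u_1 = (2, 1, 1)
  u_2 = (2/3, 11/6, -19/6)
  u_3 = (-100/83, 140/83, 60/83)

Orthogonality check:
  u_2 · u_1 = 0 (should be 0)
  u_3 · u_1 = 0 (should be 0)
  u_3 · u_2 = 0 (should be 0)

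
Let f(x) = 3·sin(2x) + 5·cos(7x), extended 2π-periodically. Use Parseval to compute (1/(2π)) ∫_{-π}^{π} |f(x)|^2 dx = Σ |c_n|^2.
Σ |c_n|^2 = 17

Expand |f|^2 and use orthogonality of {sin(nx), cos(mx)} on [-π, π]:
  ∫_{-π}^{π} sin(nx)^2 dx = π, ∫ cos(mx)^2 dx = π, and cross terms integrate to 0.
So ∫_{-π}^{π} f(x)^2 dx = 3^2 · π + 5^2 · π = (9 + 25)π.
Divide by 2π: (9 + 25)/2 = 17.
By Parseval, this equals Σ |c_n|^2.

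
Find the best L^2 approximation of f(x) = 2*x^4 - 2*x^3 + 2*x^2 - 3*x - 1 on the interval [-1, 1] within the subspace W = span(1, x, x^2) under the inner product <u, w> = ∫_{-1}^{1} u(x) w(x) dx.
g(x) = 26*x^2/7 - 21*x/5 - 41/35

The best approximation g ∈ W is the orthogonal projection of f onto W. Writing g = a_0 + a_1 x + a_2 x^2, the coefficients solve the normal equations G · a = b where
  G_{ij} = <φ_i, φ_j> and b_i = <f, φ_i>, with φ_0 = 1, φ_1 = x, φ_2 = x^2.
G =
  [2, 0, 2/3]
  [0, 2/3, 0]
  [2/3, 0, 2/5],
b = (2/15, -14/5, 74/105).
Solving gives a_0 = -41/35, a_1 = -21/5, a_2 = 26/7, so
  g(x) = 26*x^2/7 - 21*x/5 - 41/35.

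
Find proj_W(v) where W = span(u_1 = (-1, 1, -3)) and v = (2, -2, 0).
proj_W(v) = (4/11, -4/11, 12/11)

Set up U = [u_1 | ... | u_1] ∈ R^(3×1). The projector onto W = col(U) is P = U (U^T U)^(-1) U^T.
Compute U^T U =
  [11],
and U^T v = (-4).
Solve U^T U · c = U^T v for the coefficients: c = (-4/11). The projection is proj_W(v) = U c.
Check: (v - proj_W(v)) · u_1 = 0  (should be 0).
Result: proj_W(v) = (4/11, -4/11, 12/11).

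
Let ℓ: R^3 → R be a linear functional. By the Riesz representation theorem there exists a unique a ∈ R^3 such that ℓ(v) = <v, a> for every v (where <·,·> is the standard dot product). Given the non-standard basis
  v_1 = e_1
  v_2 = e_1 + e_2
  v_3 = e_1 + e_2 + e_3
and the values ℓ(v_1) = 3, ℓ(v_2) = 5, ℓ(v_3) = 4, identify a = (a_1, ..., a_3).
a = (3, 2, -1)

Write a = (a_1, ..., a_3) in the standard basis. For each basis vector v_i, ℓ(v_i) = <v_i, a> is a linear equation in the a_j's. Collect the n equations into a matrix system V a = ℓ, where row i of V is v_i (expressed in the standard basis). Since V is invertible (lower-triangular with 1s on the diagonal, up to permutation), solve by back-substitution:
  V =
[[1, 0, 0],
 [1, 1, 0],
 [1, 1, 1]]
  V a = (3, 5, 4)
Solving gives a = (3, 2, -1).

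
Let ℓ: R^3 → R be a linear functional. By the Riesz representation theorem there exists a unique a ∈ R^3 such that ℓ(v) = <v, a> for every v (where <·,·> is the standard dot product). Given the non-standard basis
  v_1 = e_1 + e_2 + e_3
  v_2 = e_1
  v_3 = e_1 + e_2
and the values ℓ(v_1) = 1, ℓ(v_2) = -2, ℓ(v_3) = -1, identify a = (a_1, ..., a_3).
a = (-2, 1, 2)

Write a = (a_1, ..., a_3) in the standard basis. For each basis vector v_i, ℓ(v_i) = <v_i, a> is a linear equation in the a_j's. Collect the n equations into a matrix system V a = ℓ, where row i of V is v_i (expressed in the standard basis). Since V is invertible (lower-triangular with 1s on the diagonal, up to permutation), solve by back-substitution:
  V =
[[1, 1, 1],
 [1, 0, 0],
 [1, 1, 0]]
  V a = (1, -2, -1)
Solving gives a = (-2, 1, 2).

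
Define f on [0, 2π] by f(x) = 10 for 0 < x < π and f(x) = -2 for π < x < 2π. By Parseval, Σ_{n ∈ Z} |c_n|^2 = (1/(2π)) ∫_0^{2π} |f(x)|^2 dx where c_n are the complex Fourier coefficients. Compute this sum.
Σ |c_n|^2 = 52

Parseval equates the L^2 energy of f (normalised by 1/(2π)) with the ℓ^2 sum of its Fourier coefficients: (1/(2π)) ∫_0^{2π} |f|^2 = Σ |c_n|^2.
Compute the left side: (1/(2π)) [∫_0^π 10^2 dx + ∫_π^{2π} (-2)^2 dx] = (1/(2π)) · (100π + 4π) = (100 + 4)/2 = 52.
So Σ_{n ∈ Z} |c_n|^2 = 52.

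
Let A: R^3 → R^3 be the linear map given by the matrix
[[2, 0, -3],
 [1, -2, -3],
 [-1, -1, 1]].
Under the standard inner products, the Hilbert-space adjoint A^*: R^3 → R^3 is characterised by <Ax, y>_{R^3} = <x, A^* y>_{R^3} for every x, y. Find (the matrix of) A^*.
A^* = A^T =
[[2, 1, -1],
 [0, -2, -1],
 [-3, -3, 1]]

For real matrices with standard dot products, the defining identity <Ax, y> = <x, A^* y> gives (Ax)^T y = x^T (A^*) y, i.e. x^T A^T y = x^T (A^*) y. Since this holds for all x, y, we must have A^* = A^T. Therefore
A^* =
[[2, 1, -1],
 [0, -2, -1],
 [-3, -3, 1]].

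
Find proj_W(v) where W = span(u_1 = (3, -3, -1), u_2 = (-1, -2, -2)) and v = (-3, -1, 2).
proj_W(v) = (-145/73, 113/146, -41/146)

Set up U = [u_1 | ... | u_2] ∈ R^(3×2). The projector onto W = col(U) is P = U (U^T U)^(-1) U^T.
Compute U^T U =
  [19, 5]
  [5, 9],
and U^T v = (-8, 1).
Solve U^T U · c = U^T v for the coefficients: c = (-77/146, 59/146). The projection is proj_W(v) = U c.
Check: (v - proj_W(v)) · u_1 = 0  (should be 0).
Check: (v - proj_W(v)) · u_2 = 0  (should be 0).
Result: proj_W(v) = (-145/73, 113/146, -41/146).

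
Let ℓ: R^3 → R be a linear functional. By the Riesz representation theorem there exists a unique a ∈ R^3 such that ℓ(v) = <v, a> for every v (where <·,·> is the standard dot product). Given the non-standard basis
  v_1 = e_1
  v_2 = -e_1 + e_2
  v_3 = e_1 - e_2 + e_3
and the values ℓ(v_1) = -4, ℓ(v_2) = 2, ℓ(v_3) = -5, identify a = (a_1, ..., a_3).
a = (-4, -2, -3)

Write a = (a_1, ..., a_3) in the standard basis. For each basis vector v_i, ℓ(v_i) = <v_i, a> is a linear equation in the a_j's. Collect the n equations into a matrix system V a = ℓ, where row i of V is v_i (expressed in the standard basis). Since V is invertible (lower-triangular with 1s on the diagonal, up to permutation), solve by back-substitution:
  V =
[[1, 0, 0],
 [-1, 1, 0],
 [1, -1, 1]]
  V a = (-4, 2, -5)
Solving gives a = (-4, -2, -3).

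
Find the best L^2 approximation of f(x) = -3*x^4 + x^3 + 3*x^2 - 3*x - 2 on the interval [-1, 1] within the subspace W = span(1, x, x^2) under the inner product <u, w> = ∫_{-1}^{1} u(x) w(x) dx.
g(x) = 3*x^2/7 - 12*x/5 - 61/35

The best approximation g ∈ W is the orthogonal projection of f onto W. Writing g = a_0 + a_1 x + a_2 x^2, the coefficients solve the normal equations G · a = b where
  G_{ij} = <φ_i, φ_j> and b_i = <f, φ_i>, with φ_0 = 1, φ_1 = x, φ_2 = x^2.
G =
  [2, 0, 2/3]
  [0, 2/3, 0]
  [2/3, 0, 2/5],
b = (-16/5, -8/5, -104/105).
Solving gives a_0 = -61/35, a_1 = -12/5, a_2 = 3/7, so
  g(x) = 3*x^2/7 - 12*x/5 - 61/35.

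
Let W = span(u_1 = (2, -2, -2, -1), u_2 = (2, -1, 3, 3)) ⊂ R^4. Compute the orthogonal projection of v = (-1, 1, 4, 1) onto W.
proj_W(v) = (-146/145, 409/290, 877/290, 307/145)

Set up U = [u_1 | ... | u_2] ∈ R^(4×2). The projector onto W = col(U) is P = U (U^T U)^(-1) U^T.
Compute U^T U =
  [13, -3]
  [-3, 23],
and U^T v = (-13, 12).
Solve U^T U · c = U^T v for the coefficients: c = (-263/290, 117/290). The projection is proj_W(v) = U c.
Check: (v - proj_W(v)) · u_1 = 0  (should be 0).
Check: (v - proj_W(v)) · u_2 = 0  (should be 0).
Result: proj_W(v) = (-146/145, 409/290, 877/290, 307/145).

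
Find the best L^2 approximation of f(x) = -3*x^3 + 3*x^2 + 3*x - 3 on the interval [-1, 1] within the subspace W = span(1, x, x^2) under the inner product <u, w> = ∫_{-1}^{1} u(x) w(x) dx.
g(x) = 3*x^2 + 6*x/5 - 3

The best approximation g ∈ W is the orthogonal projection of f onto W. Writing g = a_0 + a_1 x + a_2 x^2, the coefficients solve the normal equations G · a = b where
  G_{ij} = <φ_i, φ_j> and b_i = <f, φ_i>, with φ_0 = 1, φ_1 = x, φ_2 = x^2.
G =
  [2, 0, 2/3]
  [0, 2/3, 0]
  [2/3, 0, 2/5],
b = (-4, 4/5, -4/5).
Solving gives a_0 = -3, a_1 = 6/5, a_2 = 3, so
  g(x) = 3*x^2 + 6*x/5 - 3.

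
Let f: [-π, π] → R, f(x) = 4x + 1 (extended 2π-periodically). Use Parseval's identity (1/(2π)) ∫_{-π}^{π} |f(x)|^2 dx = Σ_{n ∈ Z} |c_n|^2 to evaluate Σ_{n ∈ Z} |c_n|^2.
Σ |c_n|^2 = 16π^2/3 + 1

Expand and integrate term by term over [-π, π]:
  ∫ (4x)^2 dx = 16·(2π^3/3); ∫ 2·4·(1)·x dx = 0 (odd integrand); ∫ 1^2 dx = 1·2π.
So (1/(2π)) ∫_{-π}^{π} (4x + 1)^2 dx = 16π^2/3 + 1 = 16π^2/3 + 1.
Parseval ⇒ Σ |c_n|^2 = 16π^2/3 + 1.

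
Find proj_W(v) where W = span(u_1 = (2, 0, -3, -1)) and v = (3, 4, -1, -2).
proj_W(v) = (11/7, 0, -33/14, -11/14)

Set up U = [u_1 | ... | u_1] ∈ R^(4×1). The projector onto W = col(U) is P = U (U^T U)^(-1) U^T.
Compute U^T U =
  [14],
and U^T v = (11).
Solve U^T U · c = U^T v for the coefficients: c = (11/14). The projection is proj_W(v) = U c.
Check: (v - proj_W(v)) · u_1 = 0  (should be 0).
Result: proj_W(v) = (11/7, 0, -33/14, -11/14).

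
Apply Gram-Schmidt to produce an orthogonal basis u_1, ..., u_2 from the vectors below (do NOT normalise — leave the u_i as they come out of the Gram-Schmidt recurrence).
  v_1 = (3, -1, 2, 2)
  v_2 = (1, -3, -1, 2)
Orthogonal basis:
  u_1 = (3, -1, 2, 2)
  u_2 = (-1/3, -23/9, -17/9, 10/9)

Apply the Gram-Schmidt recurrence
  u_1 = v_1
  u_i = v_i − Σ_{j<i} ((v_i · u_j) / (u_j · u_j)) · u_j.

Step by step this gives:
  u_1 = (3, -1, 2, 2)
  u_2 = (-1/3, -23/9, -17/9, 10/9)

Orthogonality check:
  u_2 · u_1 = 0 (should be 0)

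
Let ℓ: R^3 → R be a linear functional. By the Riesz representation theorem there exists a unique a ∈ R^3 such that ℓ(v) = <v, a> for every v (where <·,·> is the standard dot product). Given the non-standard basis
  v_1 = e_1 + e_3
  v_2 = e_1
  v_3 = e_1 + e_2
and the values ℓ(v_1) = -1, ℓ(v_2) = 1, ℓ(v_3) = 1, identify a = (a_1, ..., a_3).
a = (1, 0, -2)

Write a = (a_1, ..., a_3) in the standard basis. For each basis vector v_i, ℓ(v_i) = <v_i, a> is a linear equation in the a_j's. Collect the n equations into a matrix system V a = ℓ, where row i of V is v_i (expressed in the standard basis). Since V is invertible (lower-triangular with 1s on the diagonal, up to permutation), solve by back-substitution:
  V =
[[1, 0, 1],
 [1, 0, 0],
 [1, 1, 0]]
  V a = (-1, 1, 1)
Solving gives a = (1, 0, -2).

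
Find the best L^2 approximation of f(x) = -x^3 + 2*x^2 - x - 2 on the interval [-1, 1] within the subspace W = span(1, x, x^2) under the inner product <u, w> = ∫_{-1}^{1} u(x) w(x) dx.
g(x) = 2*x^2 - 8*x/5 - 2

The best approximation g ∈ W is the orthogonal projection of f onto W. Writing g = a_0 + a_1 x + a_2 x^2, the coefficients solve the normal equations G · a = b where
  G_{ij} = <φ_i, φ_j> and b_i = <f, φ_i>, with φ_0 = 1, φ_1 = x, φ_2 = x^2.
G =
  [2, 0, 2/3]
  [0, 2/3, 0]
  [2/3, 0, 2/5],
b = (-8/3, -16/15, -8/15).
Solving gives a_0 = -2, a_1 = -8/5, a_2 = 2, so
  g(x) = 2*x^2 - 8*x/5 - 2.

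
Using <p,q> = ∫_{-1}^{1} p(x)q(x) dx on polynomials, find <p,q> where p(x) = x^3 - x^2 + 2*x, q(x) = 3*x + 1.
<p,q> = 68/15

Expand the product: p(x)·q(x) = 3*x^4 - 2*x^3 + 5*x^2 + 2*x.
∫_{-1}^{1} of each monomial x^k gives [2/(k+1) if k even, 0 if k odd]. Integrating term-by-term (or equivalently evaluating the antiderivative F(x) = 3*x^5/5 - x^4/2 + 5*x^3/3 + x^2 at the endpoints):
  F(1) − F(−1) = 83/30 − (-53/30) = 68/15.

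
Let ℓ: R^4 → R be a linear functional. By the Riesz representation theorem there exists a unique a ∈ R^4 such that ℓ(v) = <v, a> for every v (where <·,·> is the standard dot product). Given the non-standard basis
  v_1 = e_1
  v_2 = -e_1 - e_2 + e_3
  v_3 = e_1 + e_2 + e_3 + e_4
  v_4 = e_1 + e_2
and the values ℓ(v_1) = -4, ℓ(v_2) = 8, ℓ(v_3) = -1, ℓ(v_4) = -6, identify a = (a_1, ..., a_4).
a = (-4, -2, 2, 3)

Write a = (a_1, ..., a_4) in the standard basis. For each basis vector v_i, ℓ(v_i) = <v_i, a> is a linear equation in the a_j's. Collect the n equations into a matrix system V a = ℓ, where row i of V is v_i (expressed in the standard basis). Since V is invertible (lower-triangular with 1s on the diagonal, up to permutation), solve by back-substitution:
  V =
[[1, 0, 0, 0],
 [-1, -1, 1, 0],
 [1, 1, 1, 1],
 [1, 1, 0, 0]]
  V a = (-4, 8, -1, -6)
Solving gives a = (-4, -2, 2, 3).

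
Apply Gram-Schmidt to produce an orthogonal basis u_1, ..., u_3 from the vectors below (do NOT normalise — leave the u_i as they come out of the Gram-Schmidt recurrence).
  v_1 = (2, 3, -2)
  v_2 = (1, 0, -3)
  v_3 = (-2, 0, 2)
Orthogonal basis:
  u_1 = (2, 3, -2)
  u_2 = (1/17, -24/17, -35/17)
  u_3 = (-54/53, 24/53, -18/53)

Apply the Gram-Schmidt recurrence
  u_1 = v_1
  u_i = v_i − Σ_{j<i} ((v_i · u_j) / (u_j · u_j)) · u_j.

Step by step this gives:
  u_1 = (2, 3, -2)
  u_2 = (1/17, -24/17, -35/17)
  u_3 = (-54/53, 24/53, -18/53)

Orthogonality check:
  u_2 · u_1 = 0 (should be 0)
  u_3 · u_1 = 0 (should be 0)
  u_3 · u_2 = 0 (should be 0)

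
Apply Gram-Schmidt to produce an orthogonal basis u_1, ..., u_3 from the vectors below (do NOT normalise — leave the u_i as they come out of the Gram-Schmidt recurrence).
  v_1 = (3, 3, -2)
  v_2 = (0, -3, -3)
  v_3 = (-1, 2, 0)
Orthogonal basis:
  u_1 = (3, 3, -2)
  u_2 = (9/22, -57/22, -36/11)
  u_3 = (-55/43, 33/43, -33/43)

Apply the Gram-Schmidt recurrence
  u_1 = v_1
  u_i = v_i − Σ_{j<i} ((v_i · u_j) / (u_j · u_j)) · u_j.

Step by step this gives:
  u_1 = (3, 3, -2)
  u_2 = (9/22, -57/22, -36/11)
  u_3 = (-55/43, 33/43, -33/43)

Orthogonality check:
  u_2 · u_1 = 0 (should be 0)
  u_3 · u_1 = 0 (should be 0)
  u_3 · u_2 = 0 (should be 0)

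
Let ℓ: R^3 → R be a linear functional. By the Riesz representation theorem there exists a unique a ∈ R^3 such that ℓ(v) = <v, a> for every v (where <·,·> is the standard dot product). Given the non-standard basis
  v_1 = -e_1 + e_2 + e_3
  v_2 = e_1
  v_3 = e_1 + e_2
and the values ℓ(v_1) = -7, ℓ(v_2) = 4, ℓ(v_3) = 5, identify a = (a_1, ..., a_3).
a = (4, 1, -4)

Write a = (a_1, ..., a_3) in the standard basis. For each basis vector v_i, ℓ(v_i) = <v_i, a> is a linear equation in the a_j's. Collect the n equations into a matrix system V a = ℓ, where row i of V is v_i (expressed in the standard basis). Since V is invertible (lower-triangular with 1s on the diagonal, up to permutation), solve by back-substitution:
  V =
[[-1, 1, 1],
 [1, 0, 0],
 [1, 1, 0]]
  V a = (-7, 4, 5)
Solving gives a = (4, 1, -4).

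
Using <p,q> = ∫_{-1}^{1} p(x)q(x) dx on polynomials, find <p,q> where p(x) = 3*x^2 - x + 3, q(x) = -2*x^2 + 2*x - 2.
<p,q> = -356/15

Expand the product: p(x)·q(x) = -6*x^4 + 8*x^3 - 14*x^2 + 8*x - 6.
∫_{-1}^{1} of each monomial x^k gives [2/(k+1) if k even, 0 if k odd]. Integrating term-by-term (or equivalently evaluating the antiderivative F(x) = -6*x^5/5 + 2*x^4 - 14*x^3/3 + 4*x^2 - 6*x at the endpoints):
  F(1) − F(−1) = -88/15 − (268/15) = -356/15.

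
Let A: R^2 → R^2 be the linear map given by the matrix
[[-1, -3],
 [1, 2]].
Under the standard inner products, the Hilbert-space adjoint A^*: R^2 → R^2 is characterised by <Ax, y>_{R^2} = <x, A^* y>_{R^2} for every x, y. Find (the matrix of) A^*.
A^* = A^T =
[[-1, 1],
 [-3, 2]]

For real matrices with standard dot products, the defining identity <Ax, y> = <x, A^* y> gives (Ax)^T y = x^T (A^*) y, i.e. x^T A^T y = x^T (A^*) y. Since this holds for all x, y, we must have A^* = A^T. Therefore
A^* =
[[-1, 1],
 [-3, 2]].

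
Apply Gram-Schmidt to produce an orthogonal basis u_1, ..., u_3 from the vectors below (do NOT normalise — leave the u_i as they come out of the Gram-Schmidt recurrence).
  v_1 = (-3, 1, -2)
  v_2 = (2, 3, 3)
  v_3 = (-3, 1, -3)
Orthogonal basis:
  u_1 = (-3, 1, -2)
  u_2 = (1/14, 51/14, 12/7)
  u_3 = (99/227, 55/227, -121/227)

Apply the Gram-Schmidt recurrence
  u_1 = v_1
  u_i = v_i − Σ_{j<i} ((v_i · u_j) / (u_j · u_j)) · u_j.

Step by step this gives:
  u_1 = (-3, 1, -2)
  u_2 = (1/14, 51/14, 12/7)
  u_3 = (99/227, 55/227, -121/227)

Orthogonality check:
  u_2 · u_1 = 0 (should be 0)
  u_3 · u_1 = 0 (should be 0)
  u_3 · u_2 = 0 (should be 0)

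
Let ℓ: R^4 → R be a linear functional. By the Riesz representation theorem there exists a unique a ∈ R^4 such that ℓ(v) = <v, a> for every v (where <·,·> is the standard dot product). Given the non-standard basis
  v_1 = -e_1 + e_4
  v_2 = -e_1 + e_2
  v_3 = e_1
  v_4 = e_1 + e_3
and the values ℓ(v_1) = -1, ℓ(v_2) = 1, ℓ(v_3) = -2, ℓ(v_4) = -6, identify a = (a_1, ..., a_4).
a = (-2, -1, -4, -3)

Write a = (a_1, ..., a_4) in the standard basis. For each basis vector v_i, ℓ(v_i) = <v_i, a> is a linear equation in the a_j's. Collect the n equations into a matrix system V a = ℓ, where row i of V is v_i (expressed in the standard basis). Since V is invertible (lower-triangular with 1s on the diagonal, up to permutation), solve by back-substitution:
  V =
[[-1, 0, 0, 1],
 [-1, 1, 0, 0],
 [1, 0, 0, 0],
 [1, 0, 1, 0]]
  V a = (-1, 1, -2, -6)
Solving gives a = (-2, -1, -4, -3).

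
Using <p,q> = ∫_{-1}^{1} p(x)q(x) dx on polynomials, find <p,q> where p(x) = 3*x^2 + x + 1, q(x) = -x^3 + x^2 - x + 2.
<p,q> = 44/5

Expand the product: p(x)·q(x) = -3*x^5 + 2*x^4 - 3*x^3 + 6*x^2 + x + 2.
∫_{-1}^{1} of each monomial x^k gives [2/(k+1) if k even, 0 if k odd]. Integrating term-by-term (or equivalently evaluating the antiderivative F(x) = -x^6/2 + 2*x^5/5 - 3*x^4/4 + 2*x^3 + x^2/2 + 2*x at the endpoints):
  F(1) − F(−1) = 73/20 − (-103/20) = 44/5.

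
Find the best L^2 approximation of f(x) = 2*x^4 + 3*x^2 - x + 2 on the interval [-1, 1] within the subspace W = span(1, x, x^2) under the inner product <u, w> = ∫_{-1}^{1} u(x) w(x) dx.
g(x) = 33*x^2/7 - x + 64/35

The best approximation g ∈ W is the orthogonal projection of f onto W. Writing g = a_0 + a_1 x + a_2 x^2, the coefficients solve the normal equations G · a = b where
  G_{ij} = <φ_i, φ_j> and b_i = <f, φ_i>, with φ_0 = 1, φ_1 = x, φ_2 = x^2.
G =
  [2, 0, 2/3]
  [0, 2/3, 0]
  [2/3, 0, 2/5],
b = (34/5, -2/3, 326/105).
Solving gives a_0 = 64/35, a_1 = -1, a_2 = 33/7, so
  g(x) = 33*x^2/7 - x + 64/35.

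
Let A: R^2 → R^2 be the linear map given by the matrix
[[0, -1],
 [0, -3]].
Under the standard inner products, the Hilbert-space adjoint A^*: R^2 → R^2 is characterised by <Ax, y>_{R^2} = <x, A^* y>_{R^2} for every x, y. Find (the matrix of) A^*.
A^* = A^T =
[[0, 0],
 [-1, -3]]

For real matrices with standard dot products, the defining identity <Ax, y> = <x, A^* y> gives (Ax)^T y = x^T (A^*) y, i.e. x^T A^T y = x^T (A^*) y. Since this holds for all x, y, we must have A^* = A^T. Therefore
A^* =
[[0, 0],
 [-1, -3]].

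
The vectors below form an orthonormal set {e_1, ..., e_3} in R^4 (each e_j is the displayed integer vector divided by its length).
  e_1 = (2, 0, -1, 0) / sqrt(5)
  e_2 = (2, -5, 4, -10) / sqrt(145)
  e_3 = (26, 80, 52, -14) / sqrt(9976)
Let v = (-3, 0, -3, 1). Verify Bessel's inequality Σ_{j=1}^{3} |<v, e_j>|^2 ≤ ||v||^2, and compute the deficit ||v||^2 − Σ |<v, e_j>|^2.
Σ |<v, e_j>|^2 = 575/43; ||v||^2 = 19; deficit = 242/43

Write each e_j = u_j / sqrt(<u_j, u_j>) where u_j is the displayed integer vector. Then <v, e_j> = <v, u_j> / sqrt(<u_j, u_j>), so |<v, e_j>|^2 = <v, u_j>^2 / <u_j, u_j>.
Coefficients: <v, e_1> = -3/sqrt(5), <v, e_2> = -28/sqrt(145), <v, e_3> = -248/sqrt(9976).
Square and sum: Σ |<v, e_j>|^2 = 575/43.
Compute ||v||^2 = v·v = 19.
Deficit = 19 − 575/43 = 242/43 ≥ 0, confirming Bessel's inequality. (The deficit equals ||v − Σ <v,e_j> e_j||^2, the squared distance from v to span{e_j}.)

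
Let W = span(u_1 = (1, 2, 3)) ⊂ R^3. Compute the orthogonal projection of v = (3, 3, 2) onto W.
proj_W(v) = (15/14, 15/7, 45/14)

Set up U = [u_1 | ... | u_1] ∈ R^(3×1). The projector onto W = col(U) is P = U (U^T U)^(-1) U^T.
Compute U^T U =
  [14],
and U^T v = (15).
Solve U^T U · c = U^T v for the coefficients: c = (15/14). The projection is proj_W(v) = U c.
Check: (v - proj_W(v)) · u_1 = 0  (should be 0).
Result: proj_W(v) = (15/14, 15/7, 45/14).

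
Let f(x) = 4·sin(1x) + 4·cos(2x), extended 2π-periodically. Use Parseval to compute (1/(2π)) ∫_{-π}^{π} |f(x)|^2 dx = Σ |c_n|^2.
Σ |c_n|^2 = 16

Expand |f|^2 and use orthogonality of {sin(nx), cos(mx)} on [-π, π]:
  ∫_{-π}^{π} sin(nx)^2 dx = π, ∫ cos(mx)^2 dx = π, and cross terms integrate to 0.
So ∫_{-π}^{π} f(x)^2 dx = 4^2 · π + 4^2 · π = (16 + 16)π.
Divide by 2π: (16 + 16)/2 = 16.
By Parseval, this equals Σ |c_n|^2.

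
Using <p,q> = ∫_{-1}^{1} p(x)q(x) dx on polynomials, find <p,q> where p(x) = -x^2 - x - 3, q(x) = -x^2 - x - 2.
<p,q> = 82/5

Expand the product: p(x)·q(x) = x^4 + 2*x^3 + 6*x^2 + 5*x + 6.
∫_{-1}^{1} of each monomial x^k gives [2/(k+1) if k even, 0 if k odd]. Integrating term-by-term (or equivalently evaluating the antiderivative F(x) = x^5/5 + x^4/2 + 2*x^3 + 5*x^2/2 + 6*x at the endpoints):
  F(1) − F(−1) = 56/5 − (-26/5) = 82/5.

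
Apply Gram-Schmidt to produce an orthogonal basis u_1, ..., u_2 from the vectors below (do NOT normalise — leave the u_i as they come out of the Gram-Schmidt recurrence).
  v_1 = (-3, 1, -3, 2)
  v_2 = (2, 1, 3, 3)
Orthogonal basis:
  u_1 = (-3, 1, -3, 2)
  u_2 = (22/23, 31/23, 45/23, 85/23)

Apply the Gram-Schmidt recurrence
  u_1 = v_1
  u_i = v_i − Σ_{j<i} ((v_i · u_j) / (u_j · u_j)) · u_j.

Step by step this gives:
  u_1 = (-3, 1, -3, 2)
  u_2 = (22/23, 31/23, 45/23, 85/23)

Orthogonality check:
  u_2 · u_1 = 0 (should be 0)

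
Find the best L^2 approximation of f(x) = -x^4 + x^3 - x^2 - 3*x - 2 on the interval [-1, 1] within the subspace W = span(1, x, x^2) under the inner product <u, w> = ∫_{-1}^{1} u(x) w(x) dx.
g(x) = -13*x^2/7 - 12*x/5 - 67/35

The best approximation g ∈ W is the orthogonal projection of f onto W. Writing g = a_0 + a_1 x + a_2 x^2, the coefficients solve the normal equations G · a = b where
  G_{ij} = <φ_i, φ_j> and b_i = <f, φ_i>, with φ_0 = 1, φ_1 = x, φ_2 = x^2.
G =
  [2, 0, 2/3]
  [0, 2/3, 0]
  [2/3, 0, 2/5],
b = (-76/15, -8/5, -212/105).
Solving gives a_0 = -67/35, a_1 = -12/5, a_2 = -13/7, so
  g(x) = -13*x^2/7 - 12*x/5 - 67/35.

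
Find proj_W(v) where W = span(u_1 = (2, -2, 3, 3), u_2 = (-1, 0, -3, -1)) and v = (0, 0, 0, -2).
proj_W(v) = (-22/45, 38/45, -1/5, -41/45)

Set up U = [u_1 | ... | u_2] ∈ R^(4×2). The projector onto W = col(U) is P = U (U^T U)^(-1) U^T.
Compute U^T U =
  [26, -14]
  [-14, 11],
and U^T v = (-6, 2).
Solve U^T U · c = U^T v for the coefficients: c = (-19/45, -16/45). The projection is proj_W(v) = U c.
Check: (v - proj_W(v)) · u_1 = 0  (should be 0).
Check: (v - proj_W(v)) · u_2 = 0  (should be 0).
Result: proj_W(v) = (-22/45, 38/45, -1/5, -41/45).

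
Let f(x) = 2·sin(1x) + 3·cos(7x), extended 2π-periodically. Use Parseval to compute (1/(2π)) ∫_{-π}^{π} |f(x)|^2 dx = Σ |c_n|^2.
Σ |c_n|^2 = 13/2

Expand |f|^2 and use orthogonality of {sin(nx), cos(mx)} on [-π, π]:
  ∫_{-π}^{π} sin(nx)^2 dx = π, ∫ cos(mx)^2 dx = π, and cross terms integrate to 0.
So ∫_{-π}^{π} f(x)^2 dx = 2^2 · π + 3^2 · π = (4 + 9)π.
Divide by 2π: (4 + 9)/2 = 13/2.
By Parseval, this equals Σ |c_n|^2.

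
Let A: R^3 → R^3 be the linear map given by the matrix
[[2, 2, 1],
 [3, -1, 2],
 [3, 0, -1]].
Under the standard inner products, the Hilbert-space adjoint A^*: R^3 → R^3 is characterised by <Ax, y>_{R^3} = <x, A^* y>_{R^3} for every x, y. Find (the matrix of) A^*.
A^* = A^T =
[[2, 3, 3],
 [2, -1, 0],
 [1, 2, -1]]

For real matrices with standard dot products, the defining identity <Ax, y> = <x, A^* y> gives (Ax)^T y = x^T (A^*) y, i.e. x^T A^T y = x^T (A^*) y. Since this holds for all x, y, we must have A^* = A^T. Therefore
A^* =
[[2, 3, 3],
 [2, -1, 0],
 [1, 2, -1]].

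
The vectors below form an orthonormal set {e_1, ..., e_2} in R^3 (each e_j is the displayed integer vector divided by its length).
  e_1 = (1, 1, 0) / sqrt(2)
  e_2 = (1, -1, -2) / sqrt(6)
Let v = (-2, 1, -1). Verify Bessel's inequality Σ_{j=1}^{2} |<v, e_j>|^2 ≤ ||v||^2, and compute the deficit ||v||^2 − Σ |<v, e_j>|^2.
Σ |<v, e_j>|^2 = 2/3; ||v||^2 = 6; deficit = 16/3

Write each e_j = u_j / sqrt(<u_j, u_j>) where u_j is the displayed integer vector. Then <v, e_j> = <v, u_j> / sqrt(<u_j, u_j>), so |<v, e_j>|^2 = <v, u_j>^2 / <u_j, u_j>.
Coefficients: <v, e_1> = -1/sqrt(2), <v, e_2> = -1/sqrt(6).
Square and sum: Σ |<v, e_j>|^2 = 2/3.
Compute ||v||^2 = v·v = 6.
Deficit = 6 − 2/3 = 16/3 ≥ 0, confirming Bessel's inequality. (The deficit equals ||v − Σ <v,e_j> e_j||^2, the squared distance from v to span{e_j}.)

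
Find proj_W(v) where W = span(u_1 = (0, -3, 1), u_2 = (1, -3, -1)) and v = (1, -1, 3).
proj_W(v) = (-19/23, -30/23, 48/23)

Set up U = [u_1 | ... | u_2] ∈ R^(3×2). The projector onto W = col(U) is P = U (U^T U)^(-1) U^T.
Compute U^T U =
  [10, 8]
  [8, 11],
and U^T v = (6, 1).
Solve U^T U · c = U^T v for the coefficients: c = (29/23, -19/23). The projection is proj_W(v) = U c.
Check: (v - proj_W(v)) · u_1 = 0  (should be 0).
Check: (v - proj_W(v)) · u_2 = 0  (should be 0).
Result: proj_W(v) = (-19/23, -30/23, 48/23).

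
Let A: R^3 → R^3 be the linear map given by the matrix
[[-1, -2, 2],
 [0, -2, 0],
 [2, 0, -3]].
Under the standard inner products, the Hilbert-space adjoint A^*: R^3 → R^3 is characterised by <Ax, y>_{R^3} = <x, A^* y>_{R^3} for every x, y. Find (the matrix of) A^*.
A^* = A^T =
[[-1, 0, 2],
 [-2, -2, 0],
 [2, 0, -3]]

For real matrices with standard dot products, the defining identity <Ax, y> = <x, A^* y> gives (Ax)^T y = x^T (A^*) y, i.e. x^T A^T y = x^T (A^*) y. Since this holds for all x, y, we must have A^* = A^T. Therefore
A^* =
[[-1, 0, 2],
 [-2, -2, 0],
 [2, 0, -3]].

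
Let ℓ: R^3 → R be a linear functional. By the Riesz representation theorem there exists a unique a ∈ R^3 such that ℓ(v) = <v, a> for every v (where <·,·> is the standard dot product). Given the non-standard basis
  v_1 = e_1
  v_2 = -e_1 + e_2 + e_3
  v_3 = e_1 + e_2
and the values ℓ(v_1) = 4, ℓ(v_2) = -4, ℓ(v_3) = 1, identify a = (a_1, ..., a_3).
a = (4, -3, 3)

Write a = (a_1, ..., a_3) in the standard basis. For each basis vector v_i, ℓ(v_i) = <v_i, a> is a linear equation in the a_j's. Collect the n equations into a matrix system V a = ℓ, where row i of V is v_i (expressed in the standard basis). Since V is invertible (lower-triangular with 1s on the diagonal, up to permutation), solve by back-substitution:
  V =
[[1, 0, 0],
 [-1, 1, 1],
 [1, 1, 0]]
  V a = (4, -4, 1)
Solving gives a = (4, -3, 3).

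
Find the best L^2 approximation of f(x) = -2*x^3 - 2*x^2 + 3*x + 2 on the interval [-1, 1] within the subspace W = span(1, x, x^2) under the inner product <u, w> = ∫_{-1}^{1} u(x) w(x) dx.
g(x) = -2*x^2 + 9*x/5 + 2

The best approximation g ∈ W is the orthogonal projection of f onto W. Writing g = a_0 + a_1 x + a_2 x^2, the coefficients solve the normal equations G · a = b where
  G_{ij} = <φ_i, φ_j> and b_i = <f, φ_i>, with φ_0 = 1, φ_1 = x, φ_2 = x^2.
G =
  [2, 0, 2/3]
  [0, 2/3, 0]
  [2/3, 0, 2/5],
b = (8/3, 6/5, 8/15).
Solving gives a_0 = 2, a_1 = 9/5, a_2 = -2, so
  g(x) = -2*x^2 + 9*x/5 + 2.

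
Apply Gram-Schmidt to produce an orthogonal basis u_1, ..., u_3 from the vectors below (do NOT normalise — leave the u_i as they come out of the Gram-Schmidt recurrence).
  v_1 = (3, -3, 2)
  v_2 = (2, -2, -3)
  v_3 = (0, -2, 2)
Orthogonal basis:
  u_1 = (3, -3, 2)
  u_2 = (13/11, -13/11, -39/11)
  u_3 = (-1, -1, 0)

Apply the Gram-Schmidt recurrence
  u_1 = v_1
  u_i = v_i − Σ_{j<i} ((v_i · u_j) / (u_j · u_j)) · u_j.

Step by step this gives:
  u_1 = (3, -3, 2)
  u_2 = (13/11, -13/11, -39/11)
  u_3 = (-1, -1, 0)

Orthogonality check:
  u_2 · u_1 = 0 (should be 0)
  u_3 · u_1 = 0 (should be 0)
  u_3 · u_2 = 0 (should be 0)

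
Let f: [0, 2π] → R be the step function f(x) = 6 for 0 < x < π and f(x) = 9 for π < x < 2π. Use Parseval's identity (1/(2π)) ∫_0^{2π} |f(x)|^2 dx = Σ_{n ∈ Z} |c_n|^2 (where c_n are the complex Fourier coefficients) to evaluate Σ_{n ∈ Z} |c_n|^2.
Σ |c_n|^2 = 117/2

Parseval equates the L^2 energy of f (normalised by 1/(2π)) with the ℓ^2 sum of its Fourier coefficients: (1/(2π)) ∫_0^{2π} |f|^2 = Σ |c_n|^2.
Compute the left side: (1/(2π)) [∫_0^π 6^2 dx + ∫_π^{2π} 9^2 dx] = (1/(2π)) · (36π + 81π) = (36 + 81)/2 = 117/2.
So Σ_{n ∈ Z} |c_n|^2 = 117/2.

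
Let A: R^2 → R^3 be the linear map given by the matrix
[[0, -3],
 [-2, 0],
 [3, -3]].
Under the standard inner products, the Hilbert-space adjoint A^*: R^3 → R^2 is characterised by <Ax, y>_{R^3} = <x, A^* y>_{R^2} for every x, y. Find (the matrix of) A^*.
A^* = A^T =
[[0, -2, 3],
 [-3, 0, -3]]

For real matrices with standard dot products, the defining identity <Ax, y> = <x, A^* y> gives (Ax)^T y = x^T (A^*) y, i.e. x^T A^T y = x^T (A^*) y. Since this holds for all x, y, we must have A^* = A^T. Therefore
A^* =
[[0, -2, 3],
 [-3, 0, -3]].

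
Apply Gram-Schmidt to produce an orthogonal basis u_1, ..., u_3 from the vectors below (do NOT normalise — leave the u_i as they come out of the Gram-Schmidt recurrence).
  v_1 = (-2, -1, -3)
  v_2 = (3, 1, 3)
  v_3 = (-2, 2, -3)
Orthogonal basis:
  u_1 = (-2, -1, -3)
  u_2 = (5/7, -1/7, -3/7)
  u_3 = (0, 27/10, -9/10)

Apply the Gram-Schmidt recurrence
  u_1 = v_1
  u_i = v_i − Σ_{j<i} ((v_i · u_j) / (u_j · u_j)) · u_j.

Step by step this gives:
  u_1 = (-2, -1, -3)
  u_2 = (5/7, -1/7, -3/7)
  u_3 = (0, 27/10, -9/10)

Orthogonality check:
  u_2 · u_1 = 0 (should be 0)
  u_3 · u_1 = 0 (should be 0)
  u_3 · u_2 = 0 (should be 0)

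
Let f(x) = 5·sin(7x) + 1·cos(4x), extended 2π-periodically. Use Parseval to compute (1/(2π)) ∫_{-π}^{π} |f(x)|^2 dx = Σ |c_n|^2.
Σ |c_n|^2 = 13

Expand |f|^2 and use orthogonality of {sin(nx), cos(mx)} on [-π, π]:
  ∫_{-π}^{π} sin(nx)^2 dx = π, ∫ cos(mx)^2 dx = π, and cross terms integrate to 0.
So ∫_{-π}^{π} f(x)^2 dx = 5^2 · π + 1^2 · π = (25 + 1)π.
Divide by 2π: (25 + 1)/2 = 13.
By Parseval, this equals Σ |c_n|^2.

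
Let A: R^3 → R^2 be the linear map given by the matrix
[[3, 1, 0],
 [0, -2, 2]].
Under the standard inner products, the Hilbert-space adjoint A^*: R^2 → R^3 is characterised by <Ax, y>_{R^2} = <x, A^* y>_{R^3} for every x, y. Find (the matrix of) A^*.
A^* = A^T =
[[3, 0],
 [1, -2],
 [0, 2]]

For real matrices with standard dot products, the defining identity <Ax, y> = <x, A^* y> gives (Ax)^T y = x^T (A^*) y, i.e. x^T A^T y = x^T (A^*) y. Since this holds for all x, y, we must have A^* = A^T. Therefore
A^* =
[[3, 0],
 [1, -2],
 [0, 2]].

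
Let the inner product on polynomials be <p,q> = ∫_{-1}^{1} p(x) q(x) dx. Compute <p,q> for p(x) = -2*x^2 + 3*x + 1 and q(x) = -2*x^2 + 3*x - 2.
<p,q> = 74/15

Expand the product: p(x)·q(x) = 4*x^4 - 12*x^3 + 11*x^2 - 3*x - 2.
∫_{-1}^{1} of each monomial x^k gives [2/(k+1) if k even, 0 if k odd]. Integrating term-by-term (or equivalently evaluating the antiderivative F(x) = 4*x^5/5 - 3*x^4 + 11*x^3/3 - 3*x^2/2 - 2*x at the endpoints):
  F(1) − F(−1) = -61/30 − (-209/30) = 74/15.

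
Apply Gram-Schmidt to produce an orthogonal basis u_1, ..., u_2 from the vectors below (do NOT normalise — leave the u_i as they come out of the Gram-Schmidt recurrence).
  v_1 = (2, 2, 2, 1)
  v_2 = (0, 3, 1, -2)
Orthogonal basis:
  u_1 = (2, 2, 2, 1)
  u_2 = (-12/13, 27/13, 1/13, -32/13)

Apply the Gram-Schmidt recurrence
  u_1 = v_1
  u_i = v_i − Σ_{j<i} ((v_i · u_j) / (u_j · u_j)) · u_j.

Step by step this gives:
  u_1 = (2, 2, 2, 1)
  u_2 = (-12/13, 27/13, 1/13, -32/13)

Orthogonality check:
  u_2 · u_1 = 0 (should be 0)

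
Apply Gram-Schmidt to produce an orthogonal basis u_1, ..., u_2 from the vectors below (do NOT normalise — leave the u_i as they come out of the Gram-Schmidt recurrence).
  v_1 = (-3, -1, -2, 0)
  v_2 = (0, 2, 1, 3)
Orthogonal basis:
  u_1 = (-3, -1, -2, 0)
  u_2 = (-6/7, 12/7, 3/7, 3)

Apply the Gram-Schmidt recurrence
  u_1 = v_1
  u_i = v_i − Σ_{j<i} ((v_i · u_j) / (u_j · u_j)) · u_j.

Step by step this gives:
  u_1 = (-3, -1, -2, 0)
  u_2 = (-6/7, 12/7, 3/7, 3)

Orthogonality check:
  u_2 · u_1 = 0 (should be 0)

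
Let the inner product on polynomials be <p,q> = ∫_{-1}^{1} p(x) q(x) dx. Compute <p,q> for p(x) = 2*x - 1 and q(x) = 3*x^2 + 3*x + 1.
<p,q> = 0

Expand the product: p(x)·q(x) = 6*x^3 + 3*x^2 - x - 1.
∫_{-1}^{1} of each monomial x^k gives [2/(k+1) if k even, 0 if k odd]. Integrating term-by-term (or equivalently evaluating the antiderivative F(x) = 3*x^4/2 + x^3 - x^2/2 - x at the endpoints):
  F(1) − F(−1) = 1 − (1) = 0.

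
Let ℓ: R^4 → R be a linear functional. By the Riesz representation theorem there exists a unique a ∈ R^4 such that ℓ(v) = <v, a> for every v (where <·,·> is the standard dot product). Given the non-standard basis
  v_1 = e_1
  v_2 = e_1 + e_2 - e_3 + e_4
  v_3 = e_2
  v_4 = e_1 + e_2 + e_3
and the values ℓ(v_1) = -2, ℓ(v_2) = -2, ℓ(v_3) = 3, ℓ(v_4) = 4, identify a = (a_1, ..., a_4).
a = (-2, 3, 3, 0)

Write a = (a_1, ..., a_4) in the standard basis. For each basis vector v_i, ℓ(v_i) = <v_i, a> is a linear equation in the a_j's. Collect the n equations into a matrix system V a = ℓ, where row i of V is v_i (expressed in the standard basis). Since V is invertible (lower-triangular with 1s on the diagonal, up to permutation), solve by back-substitution:
  V =
[[1, 0, 0, 0],
 [1, 1, -1, 1],
 [0, 1, 0, 0],
 [1, 1, 1, 0]]
  V a = (-2, -2, 3, 4)
Solving gives a = (-2, 3, 3, 0).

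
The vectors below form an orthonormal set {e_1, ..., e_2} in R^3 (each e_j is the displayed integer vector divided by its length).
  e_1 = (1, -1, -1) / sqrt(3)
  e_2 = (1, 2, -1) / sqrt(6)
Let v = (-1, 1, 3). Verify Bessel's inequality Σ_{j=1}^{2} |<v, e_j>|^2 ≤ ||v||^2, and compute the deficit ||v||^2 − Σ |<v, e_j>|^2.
Σ |<v, e_j>|^2 = 9; ||v||^2 = 11; deficit = 2

Write each e_j = u_j / sqrt(<u_j, u_j>) where u_j is the displayed integer vector. Then <v, e_j> = <v, u_j> / sqrt(<u_j, u_j>), so |<v, e_j>|^2 = <v, u_j>^2 / <u_j, u_j>.
Coefficients: <v, e_1> = -5/sqrt(3), <v, e_2> = -2/sqrt(6).
Square and sum: Σ |<v, e_j>|^2 = 9.
Compute ||v||^2 = v·v = 11.
Deficit = 11 − 9 = 2 ≥ 0, confirming Bessel's inequality. (The deficit equals ||v − Σ <v,e_j> e_j||^2, the squared distance from v to span{e_j}.)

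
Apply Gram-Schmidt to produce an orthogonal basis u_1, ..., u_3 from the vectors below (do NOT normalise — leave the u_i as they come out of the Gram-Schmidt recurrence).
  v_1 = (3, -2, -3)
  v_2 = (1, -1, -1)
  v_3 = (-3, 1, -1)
Orthogonal basis:
  u_1 = (3, -2, -3)
  u_2 = (-1/11, -3/11, 1/11)
  u_3 = (-2, 0, -2)

Apply the Gram-Schmidt recurrence
  u_1 = v_1
  u_i = v_i − Σ_{j<i} ((v_i · u_j) / (u_j · u_j)) · u_j.

Step by step this gives:
  u_1 = (3, -2, -3)
  u_2 = (-1/11, -3/11, 1/11)
  u_3 = (-2, 0, -2)

Orthogonality check:
  u_2 · u_1 = 0 (should be 0)
  u_3 · u_1 = 0 (should be 0)
  u_3 · u_2 = 0 (should be 0)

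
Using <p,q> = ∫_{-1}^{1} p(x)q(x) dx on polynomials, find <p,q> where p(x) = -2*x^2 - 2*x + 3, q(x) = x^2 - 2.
<p,q> = -122/15

Expand the product: p(x)·q(x) = -2*x^4 - 2*x^3 + 7*x^2 + 4*x - 6.
∫_{-1}^{1} of each monomial x^k gives [2/(k+1) if k even, 0 if k odd]. Integrating term-by-term (or equivalently evaluating the antiderivative F(x) = -2*x^5/5 - x^4/2 + 7*x^3/3 + 2*x^2 - 6*x at the endpoints):
  F(1) − F(−1) = -77/30 − (167/30) = -122/15.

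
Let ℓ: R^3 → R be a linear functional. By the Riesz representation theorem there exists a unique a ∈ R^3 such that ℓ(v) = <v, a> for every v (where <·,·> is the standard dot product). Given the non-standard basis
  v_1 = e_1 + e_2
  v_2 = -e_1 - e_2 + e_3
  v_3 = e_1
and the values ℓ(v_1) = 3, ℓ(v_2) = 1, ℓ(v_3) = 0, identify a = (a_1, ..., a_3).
a = (0, 3, 4)

Write a = (a_1, ..., a_3) in the standard basis. For each basis vector v_i, ℓ(v_i) = <v_i, a> is a linear equation in the a_j's. Collect the n equations into a matrix system V a = ℓ, where row i of V is v_i (expressed in the standard basis). Since V is invertible (lower-triangular with 1s on the diagonal, up to permutation), solve by back-substitution:
  V =
[[1, 1, 0],
 [-1, -1, 1],
 [1, 0, 0]]
  V a = (3, 1, 0)
Solving gives a = (0, 3, 4).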